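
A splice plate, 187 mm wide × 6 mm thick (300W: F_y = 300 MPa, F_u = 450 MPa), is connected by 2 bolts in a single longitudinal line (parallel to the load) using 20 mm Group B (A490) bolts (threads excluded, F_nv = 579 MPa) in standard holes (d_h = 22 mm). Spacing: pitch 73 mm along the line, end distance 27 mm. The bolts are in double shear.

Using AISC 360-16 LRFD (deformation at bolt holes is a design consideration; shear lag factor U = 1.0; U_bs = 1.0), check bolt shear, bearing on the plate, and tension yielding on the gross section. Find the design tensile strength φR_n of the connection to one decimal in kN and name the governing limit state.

Bolt shear: A_b = π(20)²/4 = 314.16 mm². φR_n = 0.75 × 579 × 314.16 × 2 × 2 = 545.7 kN.
Bearing (6 mm plate, F_u = 450 MPa): end bolts L_c = 27 − 22/2 = 16, R_n = min(1.2×16×6×450, 2.4×20×6×450) = 51.84 kN/bolt; interior L_c = 73 − 22 = 51, R_n = 129.6 kN/bolt. φR_n = 0.75 × (1×51.84 + 1×129.6) = 136.1 kN.
Tension yield (gross): A_g = 187×6 = 1122 mm². φR_n = 0.90 × 300 × 1122 = 302.9 kN.
Governing: min(545.7, 136.1, 302.9) = 136.1 kN → bearing.

136.1 kN (bearing governs)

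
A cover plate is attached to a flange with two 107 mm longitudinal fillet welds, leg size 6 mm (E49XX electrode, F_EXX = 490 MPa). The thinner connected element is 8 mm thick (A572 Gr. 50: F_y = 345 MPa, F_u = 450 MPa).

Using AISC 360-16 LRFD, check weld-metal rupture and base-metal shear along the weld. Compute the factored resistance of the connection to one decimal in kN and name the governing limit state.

200.2 kN (weld metal governs)

Weld metal: throat = 0.707×6 = 4.242 mm, L = 2×107 = 214 mm. φR_n = 0.75 × 0.6 × 490 × 4.242 × 214 = 200.2 kN.
Base metal shear (8 mm plate): yield φR_n = 1.0×0.6×345×8×214 = 354.4 kN; rupture φR_n = 0.75×0.6×450×8×214 = 346.7 kN; take 346.7 kN (rupture).
Governing: min(200.2, 346.7) = 200.2 kN → weld metal.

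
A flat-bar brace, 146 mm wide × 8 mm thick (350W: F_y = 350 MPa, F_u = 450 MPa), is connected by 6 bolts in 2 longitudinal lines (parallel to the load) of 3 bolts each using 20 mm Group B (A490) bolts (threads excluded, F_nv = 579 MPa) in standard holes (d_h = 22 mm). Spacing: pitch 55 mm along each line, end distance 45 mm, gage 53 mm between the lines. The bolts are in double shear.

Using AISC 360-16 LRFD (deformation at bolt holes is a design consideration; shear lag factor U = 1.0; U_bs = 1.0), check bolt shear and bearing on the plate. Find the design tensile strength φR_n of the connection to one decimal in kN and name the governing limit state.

648.0 kN (bearing governs)

Bolt shear: A_b = π(20)²/4 = 314.16 mm². φR_n = 0.75 × 579 × 314.16 × 6 × 2 = 1637.1 kN.
Bearing (8 mm plate, F_u = 450 MPa): end bolts L_c = 45 − 22/2 = 34, R_n = min(1.2×34×8×450, 2.4×20×8×450) = 146.88 kN/bolt; interior L_c = 55 − 22 = 33, R_n = 142.56 kN/bolt. φR_n = 0.75 × (2×146.88 + 4×142.56) = 648.0 kN.
Governing: min(1637.1, 648.0) = 648.0 kN → bearing.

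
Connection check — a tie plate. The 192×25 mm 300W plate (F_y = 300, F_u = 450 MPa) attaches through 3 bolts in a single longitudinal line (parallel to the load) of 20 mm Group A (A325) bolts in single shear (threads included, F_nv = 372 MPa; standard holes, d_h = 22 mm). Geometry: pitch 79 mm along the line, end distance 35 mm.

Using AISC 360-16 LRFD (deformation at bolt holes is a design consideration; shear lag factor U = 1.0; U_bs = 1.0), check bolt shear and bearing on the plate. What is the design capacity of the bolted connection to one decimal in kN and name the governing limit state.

263.0 kN (bolt shear governs)

Bolt shear: A_b = π(20)²/4 = 314.16 mm². φR_n = 0.75 × 372 × 314.16 × 3 × 1 = 263.0 kN.
Bearing (25 mm plate, F_u = 450 MPa): end bolts L_c = 35 − 22/2 = 24, R_n = min(1.2×24×25×450, 2.4×20×25×450) = 324 kN/bolt; interior L_c = 79 − 22 = 57, R_n = 540 kN/bolt. φR_n = 0.75 × (1×324 + 2×540) = 1053.0 kN.
Governing: min(263.0, 1053.0) = 263.0 kN → bolt shear.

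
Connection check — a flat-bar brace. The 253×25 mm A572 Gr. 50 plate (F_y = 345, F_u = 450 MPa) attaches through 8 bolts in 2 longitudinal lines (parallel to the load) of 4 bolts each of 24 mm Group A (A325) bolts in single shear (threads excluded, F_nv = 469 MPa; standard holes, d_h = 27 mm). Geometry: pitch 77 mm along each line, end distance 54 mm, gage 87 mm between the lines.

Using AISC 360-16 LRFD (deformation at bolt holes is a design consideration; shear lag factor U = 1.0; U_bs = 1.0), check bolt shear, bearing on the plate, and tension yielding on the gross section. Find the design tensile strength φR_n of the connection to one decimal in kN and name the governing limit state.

1273.0 kN (bolt shear governs)

Bolt shear: A_b = π(24)²/4 = 452.39 mm². φR_n = 0.75 × 469 × 452.39 × 8 × 1 = 1273.0 kN.
Bearing (25 mm plate, F_u = 450 MPa): end bolts L_c = 54 − 27/2 = 40.5, R_n = min(1.2×40.5×25×450, 2.4×24×25×450) = 546.75 kN/bolt; interior L_c = 77 − 27 = 50, R_n = 648 kN/bolt. φR_n = 0.75 × (2×546.75 + 6×648) = 3736.1 kN.
Tension yield (gross): A_g = 253×25 = 6325 mm². φR_n = 0.90 × 345 × 6325 = 1963.9 kN.
Governing: min(1273.0, 3736.1, 1963.9) = 1273.0 kN → bolt shear.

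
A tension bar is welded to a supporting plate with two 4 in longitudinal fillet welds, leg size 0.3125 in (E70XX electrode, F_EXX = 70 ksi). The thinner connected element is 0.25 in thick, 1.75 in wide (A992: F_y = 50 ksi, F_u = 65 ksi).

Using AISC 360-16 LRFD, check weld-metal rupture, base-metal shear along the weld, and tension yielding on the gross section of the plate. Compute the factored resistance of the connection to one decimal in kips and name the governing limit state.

Weld metal: throat = 0.707×0.3125 = 0.22094 in, L = 2×4 = 8 in. φR_n = 0.75 × 0.6 × 70 × 0.22094 × 8 = 55.7 kips.
Base metal shear (0.25 in plate): yield φR_n = 1.0×0.6×50×0.25×8 = 60.0 kips; rupture φR_n = 0.75×0.6×65×0.25×8 = 58.5 kips; take 58.5 kips (rupture).
Tension yield (gross): A_g = 1.75×0.25 = 0.4375 in². φR_n = 0.90 × 50 × 0.4375 = 19.7 kips.
Governing: min(55.7, 58.5, 19.7) = 19.7 kips → gross-section yield.

19.7 kips (gross-section yield governs)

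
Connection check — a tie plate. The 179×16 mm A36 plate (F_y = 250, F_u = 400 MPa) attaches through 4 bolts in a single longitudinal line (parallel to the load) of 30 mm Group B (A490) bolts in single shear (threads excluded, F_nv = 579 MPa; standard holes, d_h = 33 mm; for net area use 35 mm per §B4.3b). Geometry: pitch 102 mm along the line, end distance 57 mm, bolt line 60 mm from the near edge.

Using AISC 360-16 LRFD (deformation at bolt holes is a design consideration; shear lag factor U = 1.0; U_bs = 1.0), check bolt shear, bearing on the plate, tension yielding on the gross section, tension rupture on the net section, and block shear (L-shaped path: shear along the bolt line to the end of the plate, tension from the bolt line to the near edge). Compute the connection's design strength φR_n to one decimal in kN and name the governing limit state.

Bolt shear: A_b = π(30)²/4 = 706.86 mm². φR_n = 0.75 × 579 × 706.86 × 4 × 1 = 1227.8 kN.
Bearing (16 mm plate, F_u = 400 MPa): end bolts L_c = 57 − 33/2 = 40.5, R_n = min(1.2×40.5×16×400, 2.4×30×16×400) = 311.04 kN/bolt; interior L_c = 102 − 33 = 69, R_n = 460.8 kN/bolt. φR_n = 0.75 × (1×311.04 + 3×460.8) = 1270.1 kN.
Tension yield (gross): A_g = 179×16 = 2864 mm². φR_n = 0.90 × 250 × 2864 = 644.4 kN.
Tension rupture (net): A_n = (179 − 1×35)×16 = 2304 mm² (U = 1.0, A_e = A_n). φR_n = 0.75 × 400 × 2304 = 691.2 kN.
Block shear: shear path 1×[57+3×102] = 1×363 mm, A_gv = 5808, A_nv = 1×(363 − 3.5×35)×16 = 3848 mm²; tension to near edge: (60 − 0.5×35)×16 = 680 mm². R_n = min(0.6×400×3848, 0.6×250×5808) + 1.0×400×680 = min(923.52, 871.2) + 272 = 1143.2 kN. φR_n = 0.75 × 1143.2 = 857.4 kN.
Governing: min(1227.8, 1270.1, 644.4, 691.2, 857.4) = 644.4 kN → gross-section yield.

644.4 kN (gross-section yield governs)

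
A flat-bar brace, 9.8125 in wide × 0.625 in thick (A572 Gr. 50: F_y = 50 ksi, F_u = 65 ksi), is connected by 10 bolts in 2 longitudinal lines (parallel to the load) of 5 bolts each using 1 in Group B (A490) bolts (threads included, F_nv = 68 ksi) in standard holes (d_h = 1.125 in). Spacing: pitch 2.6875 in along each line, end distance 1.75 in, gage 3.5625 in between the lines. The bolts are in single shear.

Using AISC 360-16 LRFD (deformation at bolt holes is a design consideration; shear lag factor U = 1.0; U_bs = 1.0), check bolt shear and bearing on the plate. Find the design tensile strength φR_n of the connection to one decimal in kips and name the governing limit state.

400.6 kips (bolt shear governs)

Bolt shear: A_b = π(1)²/4 = 0.7854 in². φR_n = 0.75 × 68 × 0.7854 × 10 × 1 = 400.6 kips.
Bearing (0.625 in plate, F_u = 65 ksi): end bolts L_c = 1.75 − 1.125/2 = 1.1875, R_n = min(1.2×1.1875×0.625×65, 2.4×1×0.625×65) = 57.891 kips/bolt; interior L_c = 2.6875 − 1.125 = 1.5625, R_n = 76.172 kips/bolt. φR_n = 0.75 × (2×57.891 + 8×76.172) = 543.9 kips.
Governing: min(400.6, 543.9) = 400.6 kips → bolt shear.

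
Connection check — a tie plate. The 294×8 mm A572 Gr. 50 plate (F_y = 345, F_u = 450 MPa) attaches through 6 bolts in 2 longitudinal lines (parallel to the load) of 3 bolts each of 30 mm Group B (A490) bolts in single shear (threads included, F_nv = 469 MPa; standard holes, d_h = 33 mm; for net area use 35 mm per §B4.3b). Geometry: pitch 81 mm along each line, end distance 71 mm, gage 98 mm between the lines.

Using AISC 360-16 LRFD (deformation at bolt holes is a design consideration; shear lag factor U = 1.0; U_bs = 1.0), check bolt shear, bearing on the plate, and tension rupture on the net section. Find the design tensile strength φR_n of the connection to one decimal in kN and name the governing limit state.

Bolt shear: A_b = π(30)²/4 = 706.86 mm². φR_n = 0.75 × 469 × 706.86 × 6 × 1 = 1491.8 kN.
Bearing (8 mm plate, F_u = 450 MPa): end bolts L_c = 71 − 33/2 = 54.5, R_n = min(1.2×54.5×8×450, 2.4×30×8×450) = 235.44 kN/bolt; interior L_c = 81 − 33 = 48, R_n = 207.36 kN/bolt. φR_n = 0.75 × (2×235.44 + 4×207.36) = 975.2 kN.
Tension rupture (net): A_n = (294 − 2×35)×8 = 1792 mm² (U = 1.0, A_e = A_n). φR_n = 0.75 × 450 × 1792 = 604.8 kN.
Governing: min(1491.8, 975.2, 604.8) = 604.8 kN → net-section rupture.

604.8 kN (net-section rupture governs)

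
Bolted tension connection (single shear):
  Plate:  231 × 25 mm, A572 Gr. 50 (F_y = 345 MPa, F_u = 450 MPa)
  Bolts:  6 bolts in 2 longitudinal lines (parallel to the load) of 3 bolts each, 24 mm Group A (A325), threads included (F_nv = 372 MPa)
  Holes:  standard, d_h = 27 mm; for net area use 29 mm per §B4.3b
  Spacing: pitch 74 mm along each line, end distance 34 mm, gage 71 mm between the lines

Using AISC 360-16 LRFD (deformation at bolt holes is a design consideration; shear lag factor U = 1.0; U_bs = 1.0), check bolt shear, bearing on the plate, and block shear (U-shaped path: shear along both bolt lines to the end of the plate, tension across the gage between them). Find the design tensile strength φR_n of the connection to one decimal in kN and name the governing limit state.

Bolt shear: A_b = π(24)²/4 = 452.39 mm². φR_n = 0.75 × 372 × 452.39 × 6 × 1 = 757.3 kN.
Bearing (25 mm plate, F_u = 450 MPa): end bolts L_c = 34 − 27/2 = 20.5, R_n = min(1.2×20.5×25×450, 2.4×24×25×450) = 276.75 kN/bolt; interior L_c = 74 − 27 = 47, R_n = 634.5 kN/bolt. φR_n = 0.75 × (2×276.75 + 4×634.5) = 2318.6 kN.
Block shear: shear path 2×[34+2×74] = 2×182 mm, A_gv = 9100, A_nv = 2×(182 − 2.5×29)×25 = 5475 mm²; tension across gage: (71 − 1×29)×25 = 1050 mm². R_n = min(0.6×450×5475, 0.6×345×9100) + 1.0×450×1050 = min(1478.3, 1883.7) + 472.5 = 1950.8 kN. φR_n = 0.75 × 1950.8 = 1463.1 kN.
Governing: min(757.3, 2318.6, 1463.1) = 757.3 kN → bolt shear.

757.3 kN (bolt shear governs)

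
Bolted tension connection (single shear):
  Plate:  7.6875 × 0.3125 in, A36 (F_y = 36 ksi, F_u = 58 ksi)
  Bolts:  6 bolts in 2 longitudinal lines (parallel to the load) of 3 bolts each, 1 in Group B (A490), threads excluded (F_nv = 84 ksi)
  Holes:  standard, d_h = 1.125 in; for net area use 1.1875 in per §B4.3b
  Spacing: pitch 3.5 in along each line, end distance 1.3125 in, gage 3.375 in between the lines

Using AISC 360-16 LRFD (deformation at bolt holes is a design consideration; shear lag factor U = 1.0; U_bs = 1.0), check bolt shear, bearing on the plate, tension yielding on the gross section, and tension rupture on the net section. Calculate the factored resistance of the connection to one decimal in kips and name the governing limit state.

Bolt shear: A_b = π(1)²/4 = 0.7854 in². φR_n = 0.75 × 84 × 0.7854 × 6 × 1 = 296.9 kips.
Bearing (0.3125 in plate, F_u = 58 ksi): end bolts L_c = 1.3125 − 1.125/2 = 0.75, R_n = min(1.2×0.75×0.3125×58, 2.4×1×0.3125×58) = 16.313 kips/bolt; interior L_c = 3.5 − 1.125 = 2.375, R_n = 43.5 kips/bolt. φR_n = 0.75 × (2×16.313 + 4×43.5) = 155.0 kips.
Tension yield (gross): A_g = 7.6875×0.3125 = 2.4023 in². φR_n = 0.90 × 36 × 2.4023 = 77.8 kips.
Tension rupture (net): A_n = (7.6875 − 2×1.1875)×0.3125 = 1.6602 in² (U = 1.0, A_e = A_n). φR_n = 0.75 × 58 × 1.6602 = 72.2 kips.
Governing: min(296.9, 155.0, 77.8, 72.2) = 72.2 kips → net-section rupture.

72.2 kips (net-section rupture governs)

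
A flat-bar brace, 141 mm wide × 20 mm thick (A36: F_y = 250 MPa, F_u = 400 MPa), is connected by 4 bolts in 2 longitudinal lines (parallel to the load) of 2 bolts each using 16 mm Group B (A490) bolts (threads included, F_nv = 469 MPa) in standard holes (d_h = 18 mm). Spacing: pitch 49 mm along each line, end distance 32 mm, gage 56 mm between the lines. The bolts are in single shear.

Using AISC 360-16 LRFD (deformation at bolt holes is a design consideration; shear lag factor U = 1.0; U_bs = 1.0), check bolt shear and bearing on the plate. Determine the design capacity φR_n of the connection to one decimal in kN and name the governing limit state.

Bolt shear: A_b = π(16)²/4 = 201.06 mm². φR_n = 0.75 × 469 × 201.06 × 4 × 1 = 282.9 kN.
Bearing (20 mm plate, F_u = 400 MPa): end bolts L_c = 32 − 18/2 = 23, R_n = min(1.2×23×20×400, 2.4×16×20×400) = 220.8 kN/bolt; interior L_c = 49 − 18 = 31, R_n = 297.6 kN/bolt. φR_n = 0.75 × (2×220.8 + 2×297.6) = 777.6 kN.
Governing: min(282.9, 777.6) = 282.9 kN → bolt shear.

282.9 kN (bolt shear governs)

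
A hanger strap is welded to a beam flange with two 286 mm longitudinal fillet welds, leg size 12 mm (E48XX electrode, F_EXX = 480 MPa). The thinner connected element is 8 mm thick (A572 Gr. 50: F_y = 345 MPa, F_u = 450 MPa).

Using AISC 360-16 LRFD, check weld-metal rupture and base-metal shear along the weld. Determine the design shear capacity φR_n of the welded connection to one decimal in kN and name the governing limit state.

926.6 kN (base-metal shear governs)

Weld metal: throat = 0.707×12 = 8.484 mm, L = 2×286 = 572 mm. φR_n = 0.75 × 0.6 × 480 × 8.484 × 572 = 1048.2 kN.
Base metal shear (8 mm plate): yield φR_n = 1.0×0.6×345×8×572 = 947.2 kN; rupture φR_n = 0.75×0.6×450×8×572 = 926.6 kN; take 926.6 kN (rupture).
Governing: min(1048.2, 926.6) = 926.6 kN → base-metal shear.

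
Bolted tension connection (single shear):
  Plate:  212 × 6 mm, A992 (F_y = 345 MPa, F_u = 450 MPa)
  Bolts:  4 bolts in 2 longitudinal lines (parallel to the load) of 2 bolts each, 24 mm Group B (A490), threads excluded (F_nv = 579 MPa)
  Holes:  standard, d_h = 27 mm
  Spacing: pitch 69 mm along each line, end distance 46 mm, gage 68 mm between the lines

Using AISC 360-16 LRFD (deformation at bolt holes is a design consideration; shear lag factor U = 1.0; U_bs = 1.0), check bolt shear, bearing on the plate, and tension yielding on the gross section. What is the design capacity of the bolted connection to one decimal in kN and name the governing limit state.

362.1 kN (bearing governs)

Bolt shear: A_b = π(24)²/4 = 452.39 mm². φR_n = 0.75 × 579 × 452.39 × 4 × 1 = 785.8 kN.
Bearing (6 mm plate, F_u = 450 MPa): end bolts L_c = 46 − 27/2 = 32.5, R_n = min(1.2×32.5×6×450, 2.4×24×6×450) = 105.3 kN/bolt; interior L_c = 69 − 27 = 42, R_n = 136.08 kN/bolt. φR_n = 0.75 × (2×105.3 + 2×136.08) = 362.1 kN.
Tension yield (gross): A_g = 212×6 = 1272 mm². φR_n = 0.90 × 345 × 1272 = 395.0 kN.
Governing: min(785.8, 362.1, 395.0) = 362.1 kN → bearing.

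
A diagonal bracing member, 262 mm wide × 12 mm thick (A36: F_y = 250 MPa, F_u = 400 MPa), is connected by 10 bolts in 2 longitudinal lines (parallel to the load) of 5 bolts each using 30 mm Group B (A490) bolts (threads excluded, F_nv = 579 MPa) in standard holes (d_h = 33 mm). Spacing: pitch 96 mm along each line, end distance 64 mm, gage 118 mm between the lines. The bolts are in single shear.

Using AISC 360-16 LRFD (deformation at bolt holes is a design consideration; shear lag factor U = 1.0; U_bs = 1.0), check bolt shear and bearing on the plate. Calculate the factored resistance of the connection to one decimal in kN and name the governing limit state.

Bolt shear: A_b = π(30)²/4 = 706.86 mm². φR_n = 0.75 × 579 × 706.86 × 10 × 1 = 3069.5 kN.
Bearing (12 mm plate, F_u = 400 MPa): end bolts L_c = 64 − 33/2 = 47.5, R_n = min(1.2×47.5×12×400, 2.4×30×12×400) = 273.6 kN/bolt; interior L_c = 96 − 33 = 63, R_n = 345.6 kN/bolt. φR_n = 0.75 × (2×273.6 + 8×345.6) = 2484.0 kN.
Governing: min(3069.5, 2484.0) = 2484.0 kN → bearing.

2484.0 kN (bearing governs)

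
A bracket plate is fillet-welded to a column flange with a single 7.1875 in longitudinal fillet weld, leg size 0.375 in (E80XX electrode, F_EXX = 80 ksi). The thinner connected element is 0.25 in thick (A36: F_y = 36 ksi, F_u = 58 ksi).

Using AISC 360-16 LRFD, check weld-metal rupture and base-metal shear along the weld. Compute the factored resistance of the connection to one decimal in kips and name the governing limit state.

38.8 kips (base-metal shear governs)

Weld metal: throat = 0.707×0.375 = 0.26513 in, L = 7.1875 in. φR_n = 0.75 × 0.6 × 80 × 0.26513 × 7.1875 = 68.6 kips.
Base metal shear (0.25 in plate): yield φR_n = 1.0×0.6×36×0.25×7.1875 = 38.8 kips; rupture φR_n = 0.75×0.6×58×0.25×7.1875 = 46.9 kips; take 38.8 kips (yield).
Governing: min(68.6, 38.8) = 38.8 kips → base-metal shear.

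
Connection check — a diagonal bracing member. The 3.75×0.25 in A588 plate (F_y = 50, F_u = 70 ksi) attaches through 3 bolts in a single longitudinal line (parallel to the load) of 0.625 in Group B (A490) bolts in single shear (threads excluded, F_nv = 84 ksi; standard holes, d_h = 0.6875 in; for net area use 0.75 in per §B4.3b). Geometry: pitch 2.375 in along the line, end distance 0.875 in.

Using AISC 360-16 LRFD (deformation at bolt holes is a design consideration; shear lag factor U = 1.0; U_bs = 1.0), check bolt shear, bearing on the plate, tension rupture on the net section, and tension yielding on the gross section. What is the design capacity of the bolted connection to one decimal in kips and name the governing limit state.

39.4 kips (net-section rupture governs)

Bolt shear: A_b = π(0.625)²/4 = 0.3068 in². φR_n = 0.75 × 84 × 0.3068 × 3 × 1 = 58.0 kips.
Bearing (0.25 in plate, F_u = 70 ksi): end bolts L_c = 0.875 − 0.6875/2 = 0.53125, R_n = min(1.2×0.53125×0.25×70, 2.4×0.625×0.25×70) = 11.156 kips/bolt; interior L_c = 2.375 − 0.6875 = 1.6875, R_n = 26.25 kips/bolt. φR_n = 0.75 × (1×11.156 + 2×26.25) = 47.7 kips.
Tension rupture (net): A_n = (3.75 − 1×0.75)×0.25 = 0.75 in² (U = 1.0, A_e = A_n). φR_n = 0.75 × 70 × 0.75 = 39.4 kips.
Tension yield (gross): A_g = 3.75×0.25 = 0.9375 in². φR_n = 0.90 × 50 × 0.9375 = 42.2 kips.
Governing: min(58.0, 47.7, 39.4, 42.2) = 39.4 kips → net-section rupture.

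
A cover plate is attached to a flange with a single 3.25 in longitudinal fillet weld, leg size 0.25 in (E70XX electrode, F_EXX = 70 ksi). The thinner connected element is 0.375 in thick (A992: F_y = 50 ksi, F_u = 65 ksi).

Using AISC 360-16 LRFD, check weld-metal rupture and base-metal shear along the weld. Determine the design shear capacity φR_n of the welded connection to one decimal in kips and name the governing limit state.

18.1 kips (weld metal governs)

Weld metal: throat = 0.707×0.25 = 0.17675 in, L = 3.25 in. φR_n = 0.75 × 0.6 × 70 × 0.17675 × 3.25 = 18.1 kips.
Base metal shear (0.375 in plate): yield φR_n = 1.0×0.6×50×0.375×3.25 = 36.6 kips; rupture φR_n = 0.75×0.6×65×0.375×3.25 = 35.6 kips; take 35.6 kips (rupture).
Governing: min(18.1, 35.6) = 18.1 kips → weld metal.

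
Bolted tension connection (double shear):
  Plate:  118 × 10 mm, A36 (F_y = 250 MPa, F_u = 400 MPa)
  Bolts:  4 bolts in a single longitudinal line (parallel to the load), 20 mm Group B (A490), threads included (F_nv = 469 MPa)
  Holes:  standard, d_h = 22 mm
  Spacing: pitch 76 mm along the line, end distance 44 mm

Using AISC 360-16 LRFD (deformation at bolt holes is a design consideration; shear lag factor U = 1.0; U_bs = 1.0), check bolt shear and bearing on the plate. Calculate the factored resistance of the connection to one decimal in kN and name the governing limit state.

Bolt shear: A_b = π(20)²/4 = 314.16 mm². φR_n = 0.75 × 469 × 314.16 × 4 × 2 = 884.0 kN.
Bearing (10 mm plate, F_u = 400 MPa): end bolts L_c = 44 − 22/2 = 33, R_n = min(1.2×33×10×400, 2.4×20×10×400) = 158.4 kN/bolt; interior L_c = 76 − 22 = 54, R_n = 192 kN/bolt. φR_n = 0.75 × (1×158.4 + 3×192) = 550.8 kN.
Governing: min(884.0, 550.8) = 550.8 kN → bearing.

550.8 kN (bearing governs)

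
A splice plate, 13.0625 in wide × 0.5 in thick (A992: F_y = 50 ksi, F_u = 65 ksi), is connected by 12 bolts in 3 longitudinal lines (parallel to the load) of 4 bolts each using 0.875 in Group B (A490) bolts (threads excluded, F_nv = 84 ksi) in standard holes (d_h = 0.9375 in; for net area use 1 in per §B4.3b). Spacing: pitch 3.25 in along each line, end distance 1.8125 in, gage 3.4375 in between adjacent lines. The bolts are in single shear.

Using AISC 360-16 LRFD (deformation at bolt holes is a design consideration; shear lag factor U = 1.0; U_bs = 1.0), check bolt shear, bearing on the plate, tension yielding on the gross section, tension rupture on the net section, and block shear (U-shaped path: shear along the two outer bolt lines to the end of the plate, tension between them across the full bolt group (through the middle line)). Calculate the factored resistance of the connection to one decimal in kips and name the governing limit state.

245.3 kips (net-section rupture governs)

Bolt shear: A_b = π(0.875)²/4 = 0.60132 in². φR_n = 0.75 × 84 × 0.60132 × 12 × 1 = 454.6 kips.
Bearing (0.5 in plate, F_u = 65 ksi): end bolts L_c = 1.8125 − 0.9375/2 = 1.34375, R_n = min(1.2×1.34375×0.5×65, 2.4×0.875×0.5×65) = 52.406 kips/bolt; interior L_c = 3.25 − 0.9375 = 2.3125, R_n = 68.25 kips/bolt. φR_n = 0.75 × (3×52.406 + 9×68.25) = 578.6 kips.
Tension yield (gross): A_g = 13.0625×0.5 = 6.5313 in². φR_n = 0.90 × 50 × 6.5313 = 293.9 kips.
Tension rupture (net): A_n = (13.0625 − 3×1)×0.5 = 5.0313 in² (U = 1.0, A_e = A_n). φR_n = 0.75 × 65 × 5.0313 = 245.3 kips.
Block shear: shear path 2×[1.8125+3×3.25] = 2×11.5625 in, A_gv = 11.563, A_nv = 2×(11.5625 − 3.5×1)×0.5 = 8.0625 in²; tension across gage: (6.875 − 2×1)×0.5 = 2.4375 in². R_n = min(0.6×65×8.0625, 0.6×50×11.563) + 1.0×65×2.4375 = min(314.44, 346.89) + 158.44 = 472.88 kips. φR_n = 0.75 × 472.88 = 354.7 kips.
Governing: min(454.6, 578.6, 293.9, 245.3, 354.7) = 245.3 kips → net-section rupture.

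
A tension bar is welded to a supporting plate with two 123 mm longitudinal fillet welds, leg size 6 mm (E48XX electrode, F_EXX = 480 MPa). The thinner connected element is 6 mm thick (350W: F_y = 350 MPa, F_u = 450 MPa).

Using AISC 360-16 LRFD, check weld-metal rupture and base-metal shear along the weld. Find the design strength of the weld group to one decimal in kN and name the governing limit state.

225.4 kN (weld metal governs)

Weld metal: throat = 0.707×6 = 4.242 mm, L = 2×123 = 246 mm. φR_n = 0.75 × 0.6 × 480 × 4.242 × 246 = 225.4 kN.
Base metal shear (6 mm plate): yield φR_n = 1.0×0.6×350×6×246 = 310.0 kN; rupture φR_n = 0.75×0.6×450×6×246 = 298.9 kN; take 298.9 kN (rupture).
Governing: min(225.4, 298.9) = 225.4 kN → weld metal.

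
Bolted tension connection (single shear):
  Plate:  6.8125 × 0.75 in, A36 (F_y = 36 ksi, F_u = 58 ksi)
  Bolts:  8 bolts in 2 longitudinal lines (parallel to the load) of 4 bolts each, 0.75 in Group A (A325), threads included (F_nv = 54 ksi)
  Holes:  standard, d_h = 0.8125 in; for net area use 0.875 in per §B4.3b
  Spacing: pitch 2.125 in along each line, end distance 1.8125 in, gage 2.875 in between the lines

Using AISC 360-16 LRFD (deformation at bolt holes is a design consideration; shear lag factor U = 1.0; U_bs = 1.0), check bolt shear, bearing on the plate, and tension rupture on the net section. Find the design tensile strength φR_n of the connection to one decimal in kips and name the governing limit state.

143.1 kips (bolt shear governs)

Bolt shear: A_b = π(0.75)²/4 = 0.44179 in². φR_n = 0.75 × 54 × 0.44179 × 8 × 1 = 143.1 kips.
Bearing (0.75 in plate, F_u = 58 ksi): end bolts L_c = 1.8125 − 0.8125/2 = 1.40625, R_n = min(1.2×1.40625×0.75×58, 2.4×0.75×0.75×58) = 73.406 kips/bolt; interior L_c = 2.125 − 0.8125 = 1.3125, R_n = 68.513 kips/bolt. φR_n = 0.75 × (2×73.406 + 6×68.513) = 418.4 kips.
Tension rupture (net): A_n = (6.8125 − 2×0.875)×0.75 = 3.7969 in² (U = 1.0, A_e = A_n). φR_n = 0.75 × 58 × 3.7969 = 165.2 kips.
Governing: min(143.1, 418.4, 165.2) = 143.1 kips → bolt shear.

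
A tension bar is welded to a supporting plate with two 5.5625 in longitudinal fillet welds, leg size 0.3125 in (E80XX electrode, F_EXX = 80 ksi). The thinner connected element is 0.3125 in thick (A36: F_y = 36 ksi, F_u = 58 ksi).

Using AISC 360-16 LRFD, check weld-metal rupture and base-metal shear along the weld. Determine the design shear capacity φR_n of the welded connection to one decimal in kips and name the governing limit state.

Weld metal: throat = 0.707×0.3125 = 0.22094 in, L = 2×5.5625 = 11.125 in. φR_n = 0.75 × 0.6 × 80 × 0.22094 × 11.125 = 88.5 kips.
Base metal shear (0.3125 in plate): yield φR_n = 1.0×0.6×36×0.3125×11.125 = 75.1 kips; rupture φR_n = 0.75×0.6×58×0.3125×11.125 = 90.7 kips; take 75.1 kips (yield).
Governing: min(88.5, 75.1) = 75.1 kips → base-metal shear.

75.1 kips (base-metal shear governs)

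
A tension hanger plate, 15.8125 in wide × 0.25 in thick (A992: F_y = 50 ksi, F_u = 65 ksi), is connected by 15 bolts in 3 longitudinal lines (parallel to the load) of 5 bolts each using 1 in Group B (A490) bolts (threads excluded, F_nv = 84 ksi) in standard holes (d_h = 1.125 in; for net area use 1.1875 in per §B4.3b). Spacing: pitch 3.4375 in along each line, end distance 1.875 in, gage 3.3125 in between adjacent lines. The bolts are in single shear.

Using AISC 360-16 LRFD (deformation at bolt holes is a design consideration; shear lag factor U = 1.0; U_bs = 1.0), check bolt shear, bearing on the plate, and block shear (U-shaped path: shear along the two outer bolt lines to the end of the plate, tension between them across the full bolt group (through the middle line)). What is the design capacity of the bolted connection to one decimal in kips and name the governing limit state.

Bolt shear: A_b = π(1)²/4 = 0.7854 in². φR_n = 0.75 × 84 × 0.7854 × 15 × 1 = 742.2 kips.
Bearing (0.25 in plate, F_u = 65 ksi): end bolts L_c = 1.875 − 1.125/2 = 1.3125, R_n = min(1.2×1.3125×0.25×65, 2.4×1×0.25×65) = 25.594 kips/bolt; interior L_c = 3.4375 − 1.125 = 2.3125, R_n = 39 kips/bolt. φR_n = 0.75 × (3×25.594 + 12×39) = 408.6 kips.
Block shear: shear path 2×[1.875+4×3.4375] = 2×15.625 in, A_gv = 7.8125, A_nv = 2×(15.625 − 4.5×1.1875)×0.25 = 5.1406 in²; tension across gage: (6.625 − 2×1.1875)×0.25 = 1.0625 in². R_n = min(0.6×65×5.1406, 0.6×50×7.8125) + 1.0×65×1.0625 = min(200.48, 234.38) + 69.063 = 269.54 kips. φR_n = 0.75 × 269.54 = 202.2 kips.
Governing: min(742.2, 408.6, 202.2) = 202.2 kips → block shear.

202.2 kips (block shear governs)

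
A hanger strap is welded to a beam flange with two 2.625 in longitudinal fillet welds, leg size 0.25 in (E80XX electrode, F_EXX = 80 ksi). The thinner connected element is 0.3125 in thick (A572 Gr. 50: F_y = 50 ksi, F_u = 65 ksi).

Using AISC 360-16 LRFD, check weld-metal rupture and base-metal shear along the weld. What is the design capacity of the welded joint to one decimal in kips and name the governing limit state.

33.4 kips (weld metal governs)

Weld metal: throat = 0.707×0.25 = 0.17675 in, L = 2×2.625 = 5.25 in. φR_n = 0.75 × 0.6 × 80 × 0.17675 × 5.25 = 33.4 kips.
Base metal shear (0.3125 in plate): yield φR_n = 1.0×0.6×50×0.3125×5.25 = 49.2 kips; rupture φR_n = 0.75×0.6×65×0.3125×5.25 = 48.0 kips; take 48.0 kips (rupture).
Governing: min(33.4, 48.0) = 33.4 kips → weld metal.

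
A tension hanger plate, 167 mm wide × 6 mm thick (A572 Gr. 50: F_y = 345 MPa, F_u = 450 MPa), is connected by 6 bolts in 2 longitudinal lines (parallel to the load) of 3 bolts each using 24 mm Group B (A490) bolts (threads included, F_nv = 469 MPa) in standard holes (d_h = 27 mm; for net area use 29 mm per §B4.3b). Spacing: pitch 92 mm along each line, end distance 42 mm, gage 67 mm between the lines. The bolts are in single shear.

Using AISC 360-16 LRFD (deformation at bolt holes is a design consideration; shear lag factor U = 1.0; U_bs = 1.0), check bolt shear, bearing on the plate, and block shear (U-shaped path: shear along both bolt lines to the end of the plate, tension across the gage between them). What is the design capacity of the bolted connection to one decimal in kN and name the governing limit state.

Bolt shear: A_b = π(24)²/4 = 452.39 mm². φR_n = 0.75 × 469 × 452.39 × 6 × 1 = 954.8 kN.
Bearing (6 mm plate, F_u = 450 MPa): end bolts L_c = 42 − 27/2 = 28.5, R_n = min(1.2×28.5×6×450, 2.4×24×6×450) = 92.34 kN/bolt; interior L_c = 92 − 27 = 65, R_n = 155.52 kN/bolt. φR_n = 0.75 × (2×92.34 + 4×155.52) = 605.1 kN.
Block shear: shear path 2×[42+2×92] = 2×226 mm, A_gv = 2712, A_nv = 2×(226 − 2.5×29)×6 = 1842 mm²; tension across gage: (67 − 1×29)×6 = 228 mm². R_n = min(0.6×450×1842, 0.6×345×2712) + 1.0×450×228 = min(497.34, 561.38) + 102.6 = 599.94 kN. φR_n = 0.75 × 599.94 = 450.0 kN.
Governing: min(954.8, 605.1, 450.0) = 450.0 kN → block shear.

450.0 kN (block shear governs)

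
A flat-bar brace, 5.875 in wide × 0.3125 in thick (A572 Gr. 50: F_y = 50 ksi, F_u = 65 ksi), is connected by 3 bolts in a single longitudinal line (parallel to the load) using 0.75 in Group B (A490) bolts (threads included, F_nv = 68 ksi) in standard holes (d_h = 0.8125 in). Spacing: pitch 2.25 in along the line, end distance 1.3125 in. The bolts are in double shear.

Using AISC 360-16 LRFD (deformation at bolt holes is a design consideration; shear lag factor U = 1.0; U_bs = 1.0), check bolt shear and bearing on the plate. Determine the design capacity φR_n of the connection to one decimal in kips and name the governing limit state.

Bolt shear: A_b = π(0.75)²/4 = 0.44179 in². φR_n = 0.75 × 68 × 0.44179 × 3 × 2 = 135.2 kips.
Bearing (0.3125 in plate, F_u = 65 ksi): end bolts L_c = 1.3125 − 0.8125/2 = 0.90625, R_n = min(1.2×0.90625×0.3125×65, 2.4×0.75×0.3125×65) = 22.09 kips/bolt; interior L_c = 2.25 − 0.8125 = 1.4375, R_n = 35.039 kips/bolt. φR_n = 0.75 × (1×22.09 + 2×35.039) = 69.1 kips.
Governing: min(135.2, 69.1) = 69.1 kips → bearing.

69.1 kips (bearing governs)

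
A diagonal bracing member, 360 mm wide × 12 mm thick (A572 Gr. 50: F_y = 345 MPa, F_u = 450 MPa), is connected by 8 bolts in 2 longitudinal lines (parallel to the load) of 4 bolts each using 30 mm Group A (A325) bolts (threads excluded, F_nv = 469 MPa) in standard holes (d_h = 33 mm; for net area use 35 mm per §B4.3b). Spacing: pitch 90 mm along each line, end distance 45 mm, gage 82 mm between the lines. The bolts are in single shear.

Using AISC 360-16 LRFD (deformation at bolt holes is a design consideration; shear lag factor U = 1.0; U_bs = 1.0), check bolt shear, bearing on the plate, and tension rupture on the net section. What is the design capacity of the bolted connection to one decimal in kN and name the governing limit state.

Bolt shear: A_b = π(30)²/4 = 706.86 mm². φR_n = 0.75 × 469 × 706.86 × 8 × 1 = 1989.1 kN.
Bearing (12 mm plate, F_u = 450 MPa): end bolts L_c = 45 − 33/2 = 28.5, R_n = min(1.2×28.5×12×450, 2.4×30×12×450) = 184.68 kN/bolt; interior L_c = 90 − 33 = 57, R_n = 369.36 kN/bolt. φR_n = 0.75 × (2×184.68 + 6×369.36) = 1939.1 kN.
Tension rupture (net): A_n = (360 − 2×35)×12 = 3480 mm² (U = 1.0, A_e = A_n). φR_n = 0.75 × 450 × 3480 = 1174.5 kN.
Governing: min(1989.1, 1939.1, 1174.5) = 1174.5 kN → net-section rupture.

1174.5 kN (net-section rupture governs)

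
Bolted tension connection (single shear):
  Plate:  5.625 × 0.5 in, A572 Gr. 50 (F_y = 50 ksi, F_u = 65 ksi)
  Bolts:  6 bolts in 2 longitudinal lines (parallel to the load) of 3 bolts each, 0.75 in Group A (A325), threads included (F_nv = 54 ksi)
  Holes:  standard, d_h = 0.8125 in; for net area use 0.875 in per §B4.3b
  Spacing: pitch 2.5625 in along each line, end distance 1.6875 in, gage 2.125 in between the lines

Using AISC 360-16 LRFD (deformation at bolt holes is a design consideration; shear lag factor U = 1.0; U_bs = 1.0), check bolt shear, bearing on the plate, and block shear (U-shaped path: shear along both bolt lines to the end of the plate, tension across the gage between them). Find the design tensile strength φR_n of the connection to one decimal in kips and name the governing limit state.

107.4 kips (bolt shear governs)

Bolt shear: A_b = π(0.75)²/4 = 0.44179 in². φR_n = 0.75 × 54 × 0.44179 × 6 × 1 = 107.4 kips.
Bearing (0.5 in plate, F_u = 65 ksi): end bolts L_c = 1.6875 − 0.8125/2 = 1.28125, R_n = min(1.2×1.28125×0.5×65, 2.4×0.75×0.5×65) = 49.969 kips/bolt; interior L_c = 2.5625 − 0.8125 = 1.75, R_n = 58.5 kips/bolt. φR_n = 0.75 × (2×49.969 + 4×58.5) = 250.5 kips.
Block shear: shear path 2×[1.6875+2×2.5625] = 2×6.8125 in, A_gv = 6.8125, A_nv = 2×(6.8125 − 2.5×0.875)×0.5 = 4.625 in²; tension across gage: (2.125 − 1×0.875)×0.5 = 0.625 in². R_n = min(0.6×65×4.625, 0.6×50×6.8125) + 1.0×65×0.625 = min(180.38, 204.38) + 40.625 = 221.01 kips. φR_n = 0.75 × 221.01 = 165.8 kips.
Governing: min(107.4, 250.5, 165.8) = 107.4 kips → bolt shear.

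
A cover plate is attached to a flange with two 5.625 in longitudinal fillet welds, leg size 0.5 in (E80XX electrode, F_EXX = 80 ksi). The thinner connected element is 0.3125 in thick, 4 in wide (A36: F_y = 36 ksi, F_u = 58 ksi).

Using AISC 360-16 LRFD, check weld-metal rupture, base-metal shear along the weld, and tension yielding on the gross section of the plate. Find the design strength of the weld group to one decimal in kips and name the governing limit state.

Weld metal: throat = 0.707×0.5 = 0.3535 in, L = 2×5.625 = 11.25 in. φR_n = 0.75 × 0.6 × 80 × 0.3535 × 11.25 = 143.2 kips.
Base metal shear (0.3125 in plate): yield φR_n = 1.0×0.6×36×0.3125×11.25 = 75.9 kips; rupture φR_n = 0.75×0.6×58×0.3125×11.25 = 91.8 kips; take 75.9 kips (yield).
Tension yield (gross): A_g = 4×0.3125 = 1.25 in². φR_n = 0.90 × 36 × 1.25 = 40.5 kips.
Governing: min(143.2, 75.9, 40.5) = 40.5 kips → gross-section yield.

40.5 kips (gross-section yield governs)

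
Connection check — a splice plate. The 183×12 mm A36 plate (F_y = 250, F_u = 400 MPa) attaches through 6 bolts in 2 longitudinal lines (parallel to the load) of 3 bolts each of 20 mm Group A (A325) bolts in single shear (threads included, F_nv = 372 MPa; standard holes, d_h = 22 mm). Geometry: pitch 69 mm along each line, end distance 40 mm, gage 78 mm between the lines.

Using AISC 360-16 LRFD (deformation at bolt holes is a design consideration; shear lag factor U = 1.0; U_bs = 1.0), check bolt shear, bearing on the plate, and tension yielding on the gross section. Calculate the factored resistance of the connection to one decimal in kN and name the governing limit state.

494.1 kN (gross-section yield governs)

Bolt shear: A_b = π(20)²/4 = 314.16 mm². φR_n = 0.75 × 372 × 314.16 × 6 × 1 = 525.9 kN.
Bearing (12 mm plate, F_u = 400 MPa): end bolts L_c = 40 − 22/2 = 29, R_n = min(1.2×29×12×400, 2.4×20×12×400) = 167.04 kN/bolt; interior L_c = 69 − 22 = 47, R_n = 230.4 kN/bolt. φR_n = 0.75 × (2×167.04 + 4×230.4) = 941.8 kN.
Tension yield (gross): A_g = 183×12 = 2196 mm². φR_n = 0.90 × 250 × 2196 = 494.1 kN.
Governing: min(525.9, 941.8, 494.1) = 494.1 kN → gross-section yield.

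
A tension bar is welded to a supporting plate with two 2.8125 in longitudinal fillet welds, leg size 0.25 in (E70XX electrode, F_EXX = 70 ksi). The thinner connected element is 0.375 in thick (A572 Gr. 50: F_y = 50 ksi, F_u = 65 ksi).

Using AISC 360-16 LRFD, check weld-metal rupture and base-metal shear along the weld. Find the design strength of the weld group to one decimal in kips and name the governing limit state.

Weld metal: throat = 0.707×0.25 = 0.17675 in, L = 2×2.8125 = 5.625 in. φR_n = 0.75 × 0.6 × 70 × 0.17675 × 5.625 = 31.3 kips.
Base metal shear (0.375 in plate): yield φR_n = 1.0×0.6×50×0.375×5.625 = 63.3 kips; rupture φR_n = 0.75×0.6×65×0.375×5.625 = 61.7 kips; take 61.7 kips (rupture).
Governing: min(31.3, 61.7) = 31.3 kips → weld metal.

31.3 kips (weld metal governs)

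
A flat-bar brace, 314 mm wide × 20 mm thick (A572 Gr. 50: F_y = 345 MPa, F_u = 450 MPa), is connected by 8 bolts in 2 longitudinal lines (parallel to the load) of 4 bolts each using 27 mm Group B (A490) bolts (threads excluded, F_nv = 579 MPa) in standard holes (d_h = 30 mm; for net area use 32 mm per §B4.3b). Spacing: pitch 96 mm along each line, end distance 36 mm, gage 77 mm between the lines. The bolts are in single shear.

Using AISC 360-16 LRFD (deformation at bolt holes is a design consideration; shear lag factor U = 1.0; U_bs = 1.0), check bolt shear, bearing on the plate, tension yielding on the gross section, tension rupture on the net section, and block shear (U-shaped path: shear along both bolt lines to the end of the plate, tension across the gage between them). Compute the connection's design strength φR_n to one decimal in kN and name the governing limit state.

1687.5 kN (net-section rupture governs)

Bolt shear: A_b = π(27)²/4 = 572.56 mm². φR_n = 0.75 × 579 × 572.56 × 8 × 1 = 1989.1 kN.
Bearing (20 mm plate, F_u = 450 MPa): end bolts L_c = 36 − 30/2 = 21, R_n = min(1.2×21×20×450, 2.4×27×20×450) = 226.8 kN/bolt; interior L_c = 96 − 30 = 66, R_n = 583.2 kN/bolt. φR_n = 0.75 × (2×226.8 + 6×583.2) = 2964.6 kN.
Tension yield (gross): A_g = 314×20 = 6280 mm². φR_n = 0.90 × 345 × 6280 = 1949.9 kN.
Tension rupture (net): A_n = (314 − 2×32)×20 = 5000 mm² (U = 1.0, A_e = A_n). φR_n = 0.75 × 450 × 5000 = 1687.5 kN.
Block shear: shear path 2×[36+3×96] = 2×324 mm, A_gv = 12960, A_nv = 2×(324 − 3.5×32)×20 = 8480 mm²; tension across gage: (77 − 1×32)×20 = 900 mm². R_n = min(0.6×450×8480, 0.6×345×12960) + 1.0×450×900 = min(2289.6, 2682.7) + 405 = 2694.6 kN. φR_n = 0.75 × 2694.6 = 2021.0 kN.
Governing: min(1989.1, 2964.6, 1949.9, 1687.5, 2021.0) = 1687.5 kN → net-section rupture.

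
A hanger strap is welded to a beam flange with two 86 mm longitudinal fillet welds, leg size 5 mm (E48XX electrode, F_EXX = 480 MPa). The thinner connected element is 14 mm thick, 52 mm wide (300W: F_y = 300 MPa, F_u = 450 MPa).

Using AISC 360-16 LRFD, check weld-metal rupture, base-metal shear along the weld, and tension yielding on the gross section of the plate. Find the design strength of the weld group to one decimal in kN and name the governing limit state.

Weld metal: throat = 0.707×5 = 3.535 mm, L = 2×86 = 172 mm. φR_n = 0.75 × 0.6 × 480 × 3.535 × 172 = 131.3 kN.
Base metal shear (14 mm plate): yield φR_n = 1.0×0.6×300×14×172 = 433.4 kN; rupture φR_n = 0.75×0.6×450×14×172 = 487.6 kN; take 433.4 kN (yield).
Tension yield (gross): A_g = 52×14 = 728 mm². φR_n = 0.90 × 300 × 728 = 196.6 kN.
Governing: min(131.3, 433.4, 196.6) = 131.3 kN → weld metal.

131.3 kN (weld metal governs)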